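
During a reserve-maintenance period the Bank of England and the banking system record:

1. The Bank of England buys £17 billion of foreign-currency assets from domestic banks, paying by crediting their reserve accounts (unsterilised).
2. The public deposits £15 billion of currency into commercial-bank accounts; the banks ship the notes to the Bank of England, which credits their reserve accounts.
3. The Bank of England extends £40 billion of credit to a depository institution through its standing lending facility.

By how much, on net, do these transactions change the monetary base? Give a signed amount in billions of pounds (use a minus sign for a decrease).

Bank of England balance sheet:
  Assets:      Loans to banks +£40B, Foreign assets +£17B
  Liabilities: Bank reserves +£72B, Currency in circulation −£15B
Monetary base = currency + reserves: −£15B + (+£72B) = +£57 billion.

+£57 billion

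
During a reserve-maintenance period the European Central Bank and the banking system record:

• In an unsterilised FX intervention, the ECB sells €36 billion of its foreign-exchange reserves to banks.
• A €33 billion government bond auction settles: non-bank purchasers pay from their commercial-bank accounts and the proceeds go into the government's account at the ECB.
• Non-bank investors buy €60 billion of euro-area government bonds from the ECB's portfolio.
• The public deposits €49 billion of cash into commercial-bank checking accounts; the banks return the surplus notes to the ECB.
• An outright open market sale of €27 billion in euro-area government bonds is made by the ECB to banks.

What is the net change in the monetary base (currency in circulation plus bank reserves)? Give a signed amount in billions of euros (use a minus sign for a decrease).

-€156 billion

FX sale €36 billion: ECB balance sheet contracts → −€36B.
Government account inflow €33 billion: reserves shift to a non-base liability → −€33B.
Asset sale (to non-banks) €60 billion: ECB balance sheet contracts → −€60B.
Currency deposit €49 billion: just a shift between currency and reserves — both are base money → 0.
OMO sale (to banks) €27 billion: ECB balance sheet contracts → −€27B.
Net: −36 − 33 − 60 + 0 − 27 = -€156 billion.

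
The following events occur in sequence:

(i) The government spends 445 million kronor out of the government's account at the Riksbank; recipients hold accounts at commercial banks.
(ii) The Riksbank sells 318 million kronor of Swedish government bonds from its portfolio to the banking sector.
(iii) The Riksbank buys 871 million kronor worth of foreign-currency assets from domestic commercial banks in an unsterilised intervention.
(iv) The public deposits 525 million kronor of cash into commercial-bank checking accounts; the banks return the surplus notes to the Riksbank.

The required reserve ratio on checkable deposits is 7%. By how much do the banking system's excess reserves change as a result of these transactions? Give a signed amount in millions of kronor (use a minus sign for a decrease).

+1455.1 million

Government spending 445 million kronor: reserves +445M, deposits +445M.
OMO sale (to banks) 318 million kronor: reserves −318M, deposits 0.
FX purchase 871 million kronor: reserves +871M, deposits 0.
Currency deposit 525 million kronor: reserves +525M, deposits +525M.
Totals: Δreserves = +1523M, Δdeposits = +970M.
Δrequired reserves = 7% × +970M = +67.9M.
Δexcess reserves = Δreserves − Δrequired = +1523M − (+67.9M) = +1455.1 million.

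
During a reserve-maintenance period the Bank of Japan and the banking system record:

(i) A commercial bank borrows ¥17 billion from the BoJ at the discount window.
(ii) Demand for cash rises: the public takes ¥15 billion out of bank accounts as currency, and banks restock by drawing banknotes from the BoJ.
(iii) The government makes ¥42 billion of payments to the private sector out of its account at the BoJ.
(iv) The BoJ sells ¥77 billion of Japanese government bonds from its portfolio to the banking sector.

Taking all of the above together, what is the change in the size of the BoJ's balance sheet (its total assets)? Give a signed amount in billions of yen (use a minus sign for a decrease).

-¥60 billion

Discount-window loan ¥17 billion: a BoJ asset is acquired → +¥17B.
Currency withdrawal ¥15 billion: only the composition of liabilities changes → 0.
Government spending ¥42 billion: only the composition of liabilities changes → 0.
OMO sale (to banks) ¥77 billion: a BoJ asset is shed → −¥77B.
Net: 17 + 0 + 0 − 77 = -¥60 billion.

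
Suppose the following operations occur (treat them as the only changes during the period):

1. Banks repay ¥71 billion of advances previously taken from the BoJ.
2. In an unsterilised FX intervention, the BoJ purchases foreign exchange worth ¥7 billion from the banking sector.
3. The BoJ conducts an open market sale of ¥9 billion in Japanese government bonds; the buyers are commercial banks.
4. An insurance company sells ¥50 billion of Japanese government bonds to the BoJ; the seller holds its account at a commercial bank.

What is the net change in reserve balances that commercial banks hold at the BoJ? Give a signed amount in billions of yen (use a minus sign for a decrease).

-¥23 billion

Discount-window repayment ¥71 billion: repayment is debited from reserves → −¥71B.
FX purchase ¥7 billion: the BoJ pays by crediting reserve accounts → +¥7B.
OMO sale (to banks) ¥9 billion: the buying banks pay out of their reserve balances → −¥9B.
Asset purchase (from non-banks) ¥50 billion: the BoJ pays by crediting reserve accounts → +¥50B.
Net: −71 + 7 − 9 + 50 = -¥23 billion.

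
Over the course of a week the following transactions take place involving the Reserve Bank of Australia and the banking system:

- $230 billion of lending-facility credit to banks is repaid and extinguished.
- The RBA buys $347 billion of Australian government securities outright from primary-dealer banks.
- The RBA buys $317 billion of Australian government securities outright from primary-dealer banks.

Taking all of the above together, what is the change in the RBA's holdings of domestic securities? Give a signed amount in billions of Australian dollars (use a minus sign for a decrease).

+$664 billion

Discount-window repayment $230 billion: the RBA's securities portfolio is untouched → 0.
OMO purchase (from banks) $347 billion: securities added to the RBA's portfolio → +$347B.
OMO purchase (from banks) $317 billion: securities added to the RBA's portfolio → +$317B.
Net: 0 + 347 + 317 = +$664 billion.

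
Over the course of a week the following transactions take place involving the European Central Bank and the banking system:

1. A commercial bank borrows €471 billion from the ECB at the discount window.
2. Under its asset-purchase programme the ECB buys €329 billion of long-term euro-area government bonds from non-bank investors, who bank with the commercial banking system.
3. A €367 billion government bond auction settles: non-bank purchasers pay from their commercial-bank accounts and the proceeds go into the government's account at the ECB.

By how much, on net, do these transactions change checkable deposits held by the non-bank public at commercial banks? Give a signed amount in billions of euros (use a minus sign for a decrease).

-€38 billion

ECB balance sheet:
  Assets:      Securities +€329B, Loans to banks +€471B
  Liabilities: Bank reserves +€433B, Government deposits +€367B
Commercial banking system:
  Assets:      Reserves at CB +€433B
  Liabilities: Checkable deposits −€38B, Borrowings from CB +€471B
So the change in checkable deposits held by the non-bank public at commercial banks is -€38 billion.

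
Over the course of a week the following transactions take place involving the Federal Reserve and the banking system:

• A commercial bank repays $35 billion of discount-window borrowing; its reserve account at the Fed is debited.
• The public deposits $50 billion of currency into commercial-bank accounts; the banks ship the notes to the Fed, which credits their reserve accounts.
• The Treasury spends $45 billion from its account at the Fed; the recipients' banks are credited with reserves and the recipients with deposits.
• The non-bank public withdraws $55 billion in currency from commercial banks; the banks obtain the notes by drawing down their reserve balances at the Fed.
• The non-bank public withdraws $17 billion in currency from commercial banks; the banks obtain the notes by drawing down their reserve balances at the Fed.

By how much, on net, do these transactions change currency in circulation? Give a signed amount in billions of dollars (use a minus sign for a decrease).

Discount-window repayment $35 billion: no currency enters or leaves circulation → 0.
Currency deposit $50 billion: notes return to the central bank → −$50B.
Government spending $45 billion: no currency enters or leaves circulation → 0.
Currency withdrawal $55 billion: notes leave the central bank → +$55B.
Currency withdrawal $17 billion: notes leave the central bank → +$17B.
Net: 0 − 50 + 0 + 55 + 17 = +$22 billion.

+$22 billion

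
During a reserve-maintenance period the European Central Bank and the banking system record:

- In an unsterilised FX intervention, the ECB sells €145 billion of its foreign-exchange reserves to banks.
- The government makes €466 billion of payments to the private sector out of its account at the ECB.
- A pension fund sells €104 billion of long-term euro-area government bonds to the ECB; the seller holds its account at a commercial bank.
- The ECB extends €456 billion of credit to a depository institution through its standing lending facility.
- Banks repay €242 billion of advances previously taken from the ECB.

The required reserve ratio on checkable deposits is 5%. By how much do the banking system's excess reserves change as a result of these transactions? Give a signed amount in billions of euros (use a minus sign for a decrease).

FX sale €145 billion: reserves −€145B, deposits 0.
Government spending €466 billion: reserves +€466B, deposits +€466B.
Asset purchase (from non-banks) €104 billion: reserves +€104B, deposits +€104B.
Discount-window loan €456 billion: reserves +€456B, deposits 0.
Discount-window repayment €242 billion: reserves −€242B, deposits 0.
Totals: Δreserves = +€639B, Δdeposits = +€570B.
Δrequired reserves = 5% × +€570B = +€28.5B.
Δexcess reserves = Δreserves − Δrequired = +€639B − (+€28.5B) = +€610.5 billion.

+€610.5 billion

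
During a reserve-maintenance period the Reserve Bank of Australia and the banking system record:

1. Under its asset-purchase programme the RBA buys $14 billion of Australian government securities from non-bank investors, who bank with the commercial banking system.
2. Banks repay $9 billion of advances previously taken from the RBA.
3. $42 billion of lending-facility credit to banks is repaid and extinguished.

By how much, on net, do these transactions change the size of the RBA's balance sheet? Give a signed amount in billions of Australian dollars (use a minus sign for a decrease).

-$37 billion

RBA balance sheet:
  Assets:      Securities +$14B, Loans to banks −$51B
  Liabilities: Bank reserves −$37B
Change in total RBA assets = -$37 billion.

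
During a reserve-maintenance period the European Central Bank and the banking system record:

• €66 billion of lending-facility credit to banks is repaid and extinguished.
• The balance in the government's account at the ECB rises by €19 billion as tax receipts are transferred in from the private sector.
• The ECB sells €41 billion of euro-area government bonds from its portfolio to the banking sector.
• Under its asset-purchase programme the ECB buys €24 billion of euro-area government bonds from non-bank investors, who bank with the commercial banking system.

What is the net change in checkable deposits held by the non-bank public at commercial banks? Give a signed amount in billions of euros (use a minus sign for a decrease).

ECB balance sheet:
  Assets:      Securities −€17B, Loans to banks −€66B
  Liabilities: Bank reserves −€102B, Government deposits +€19B
Commercial banking system:
  Assets:      Reserves at CB −€102B, Securities +€41B
  Liabilities: Checkable deposits +€5B, Borrowings from CB −€66B
So the change in checkable deposits held by the non-bank public at commercial banks is +€5 billion.

+€5 billion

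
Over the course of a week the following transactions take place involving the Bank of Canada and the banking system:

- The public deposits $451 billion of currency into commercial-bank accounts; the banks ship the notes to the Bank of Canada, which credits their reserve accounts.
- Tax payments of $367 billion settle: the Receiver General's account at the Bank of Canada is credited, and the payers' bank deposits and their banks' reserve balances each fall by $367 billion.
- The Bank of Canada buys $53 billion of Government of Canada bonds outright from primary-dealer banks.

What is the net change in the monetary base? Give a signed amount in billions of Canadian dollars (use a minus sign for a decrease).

Currency deposit $451 billion: just a shift between currency and reserves — both are base money → 0.
Government account inflow $367 billion: reserves shift to a non-base liability → −$367B.
OMO purchase (from banks) $53 billion: Bank of Canada balance sheet expands → +$53B.
Net: 0 − 367 + 53 = -$314 billion.

-$314 billion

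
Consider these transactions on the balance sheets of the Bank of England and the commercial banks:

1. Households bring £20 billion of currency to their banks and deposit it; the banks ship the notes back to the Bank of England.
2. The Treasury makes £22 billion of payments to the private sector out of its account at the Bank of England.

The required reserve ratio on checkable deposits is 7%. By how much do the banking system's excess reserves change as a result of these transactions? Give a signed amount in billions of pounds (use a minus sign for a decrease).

Currency deposit £20 billion: reserves +£20B, deposits +£20B.
Government spending £22 billion: reserves +£22B, deposits +£22B.
Totals: Δreserves = +£42B, Δdeposits = +£42B.
Δrequired reserves = 7% × +£42B = +£2.94B.
Δexcess reserves = Δreserves − Δrequired = +£42B − (+£2.94B) = +£39.06 billion.

+£39.06 billion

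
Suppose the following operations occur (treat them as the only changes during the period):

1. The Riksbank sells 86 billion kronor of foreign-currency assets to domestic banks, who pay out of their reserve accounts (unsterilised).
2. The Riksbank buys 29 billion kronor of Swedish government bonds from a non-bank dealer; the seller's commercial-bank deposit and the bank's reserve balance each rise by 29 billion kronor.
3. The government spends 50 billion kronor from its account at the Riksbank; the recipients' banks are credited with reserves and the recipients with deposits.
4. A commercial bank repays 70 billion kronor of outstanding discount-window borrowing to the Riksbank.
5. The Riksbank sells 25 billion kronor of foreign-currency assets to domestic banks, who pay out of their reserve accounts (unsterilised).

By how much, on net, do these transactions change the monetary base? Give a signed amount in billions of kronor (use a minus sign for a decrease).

-102 billion

Riksbank balance sheet:
  Assets:      Securities +29B, Loans to banks −70B, Foreign assets −111B
  Liabilities: Bank reserves −102B, Government deposits −50B
Commercial banking system:
  Assets:      Reserves at CB −102B, Foreign assets +111B
  Liabilities: Checkable deposits +79B, Borrowings from CB −70B
Monetary base = currency + reserves: 0 + (−102B) = -102 billion.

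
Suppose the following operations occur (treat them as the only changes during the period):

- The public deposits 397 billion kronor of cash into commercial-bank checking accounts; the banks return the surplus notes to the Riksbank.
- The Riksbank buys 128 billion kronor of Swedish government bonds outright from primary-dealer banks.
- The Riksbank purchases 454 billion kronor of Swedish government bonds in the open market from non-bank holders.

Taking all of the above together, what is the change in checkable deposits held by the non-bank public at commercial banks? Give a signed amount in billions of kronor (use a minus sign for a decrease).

+851 billion

Currency deposit 397 billion kronor: non-bank counterparties' bank balances rise → +397B.
OMO purchase (from banks) 128 billion kronor: the counterparty is a bank, so public deposits are unchanged → 0.
Asset purchase (from non-banks) 454 billion kronor: non-bank counterparties' bank balances rise → +454B.
Net: 397 + 0 + 454 = +851 billion.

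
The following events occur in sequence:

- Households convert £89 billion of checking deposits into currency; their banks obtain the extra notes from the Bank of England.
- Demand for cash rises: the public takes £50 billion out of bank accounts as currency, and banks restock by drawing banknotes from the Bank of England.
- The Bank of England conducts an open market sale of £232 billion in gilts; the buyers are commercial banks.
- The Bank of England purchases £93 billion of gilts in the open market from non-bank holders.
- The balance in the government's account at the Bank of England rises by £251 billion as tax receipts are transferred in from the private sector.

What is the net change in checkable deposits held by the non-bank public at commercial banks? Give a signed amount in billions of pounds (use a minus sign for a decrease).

-£297 billion

Currency withdrawal £89 billion: non-bank counterparties' bank balances fall → −£89B.
Currency withdrawal £50 billion: non-bank counterparties' bank balances fall → −£50B.
OMO sale (to banks) £232 billion: the counterparty is a bank, so public deposits are unchanged → 0.
Asset purchase (from non-banks) £93 billion: non-bank counterparties' bank balances rise → +£93B.
Government account inflow £251 billion: non-bank counterparties' bank balances fall → −£251B.
Net: −89 − 50 + 0 + 93 − 251 = -£297 billion.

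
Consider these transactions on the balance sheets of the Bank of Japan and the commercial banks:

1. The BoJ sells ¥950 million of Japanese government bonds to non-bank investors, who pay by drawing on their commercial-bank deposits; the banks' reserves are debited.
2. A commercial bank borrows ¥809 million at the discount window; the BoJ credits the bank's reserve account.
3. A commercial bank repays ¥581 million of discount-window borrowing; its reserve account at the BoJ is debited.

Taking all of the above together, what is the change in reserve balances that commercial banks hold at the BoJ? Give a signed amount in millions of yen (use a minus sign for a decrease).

Asset sale (to non-banks) ¥950 million: the non-bank buyers' banks settle from reserves → −¥950M.
Discount-window loan ¥809 million: the loan is credited to the bank's reserve account → +¥809M.
Discount-window repayment ¥581 million: repayment is debited from reserves → −¥581M.
Net: −950 + 809 − 581 = -¥722 million.

-¥722 million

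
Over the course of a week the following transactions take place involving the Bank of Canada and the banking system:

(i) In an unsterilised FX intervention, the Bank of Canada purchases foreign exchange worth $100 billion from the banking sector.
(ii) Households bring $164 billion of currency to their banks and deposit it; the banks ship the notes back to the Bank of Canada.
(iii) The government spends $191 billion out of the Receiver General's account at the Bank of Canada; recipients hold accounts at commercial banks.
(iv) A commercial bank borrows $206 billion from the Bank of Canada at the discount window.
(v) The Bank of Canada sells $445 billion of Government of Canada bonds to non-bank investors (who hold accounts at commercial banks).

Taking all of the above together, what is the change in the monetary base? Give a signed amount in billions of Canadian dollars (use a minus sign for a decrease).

+$52 billion

Bank of Canada balance sheet:
  Assets:      Securities −$445B, Loans to banks +$206B, Foreign assets +$100B
  Liabilities: Bank reserves +$216B, Currency in circulation −$164B, Government deposits −$191B
Monetary base = currency + reserves: −$164B + (+$216B) = +$52 billion.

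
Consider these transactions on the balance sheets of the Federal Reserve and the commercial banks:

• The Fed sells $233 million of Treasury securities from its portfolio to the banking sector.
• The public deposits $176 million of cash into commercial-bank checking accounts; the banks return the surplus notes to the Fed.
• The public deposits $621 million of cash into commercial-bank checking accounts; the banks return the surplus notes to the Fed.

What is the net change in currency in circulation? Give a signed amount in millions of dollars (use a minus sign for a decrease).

OMO sale (to banks) $233 million: no currency enters or leaves circulation → 0.
Currency deposit $176 million: notes return to the central bank → −$176M.
Currency deposit $621 million: notes return to the central bank → −$621M.
Net: 0 − 176 − 621 = -$797 million.

-$797 million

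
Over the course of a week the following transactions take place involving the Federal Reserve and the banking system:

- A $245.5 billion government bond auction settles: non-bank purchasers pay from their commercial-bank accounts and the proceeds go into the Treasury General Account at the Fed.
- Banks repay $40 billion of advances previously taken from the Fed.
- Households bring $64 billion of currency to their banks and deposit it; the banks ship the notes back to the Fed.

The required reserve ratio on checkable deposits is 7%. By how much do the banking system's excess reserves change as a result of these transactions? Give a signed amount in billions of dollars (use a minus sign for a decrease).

-$208.795 billion

Government account inflow $245.5 billion: reserves −$245.5B, deposits −$245.5B.
Discount-window repayment $40 billion: reserves −$40B, deposits 0.
Currency deposit $64 billion: reserves +$64B, deposits +$64B.
Totals: Δreserves = −$221.5B, Δdeposits = −$181.5B.
Δrequired reserves = 7% × −$181.5B = −$12.705B.
Δexcess reserves = Δreserves − Δrequired = −$221.5B − (−$12.705B) = -$208.795 billion.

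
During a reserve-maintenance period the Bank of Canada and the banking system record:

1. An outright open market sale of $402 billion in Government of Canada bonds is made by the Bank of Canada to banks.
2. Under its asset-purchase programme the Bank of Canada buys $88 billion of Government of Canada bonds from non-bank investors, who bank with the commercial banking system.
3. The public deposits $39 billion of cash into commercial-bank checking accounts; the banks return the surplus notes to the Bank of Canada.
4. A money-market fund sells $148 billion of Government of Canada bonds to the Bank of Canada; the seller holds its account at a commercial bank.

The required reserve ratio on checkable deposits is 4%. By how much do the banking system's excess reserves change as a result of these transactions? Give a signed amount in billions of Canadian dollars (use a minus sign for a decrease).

OMO sale (to banks) $402 billion: reserves −$402B, deposits 0.
Asset purchase (from non-banks) $88 billion: reserves +$88B, deposits +$88B.
Currency deposit $39 billion: reserves +$39B, deposits +$39B.
Asset purchase (from non-banks) $148 billion: reserves +$148B, deposits +$148B.
Totals: Δreserves = −$127B, Δdeposits = +$275B.
Δrequired reserves = 4% × +$275B = +$11B.
Δexcess reserves = Δreserves − Δrequired = −$127B − (+$11B) = -$138 billion.

-$138 billion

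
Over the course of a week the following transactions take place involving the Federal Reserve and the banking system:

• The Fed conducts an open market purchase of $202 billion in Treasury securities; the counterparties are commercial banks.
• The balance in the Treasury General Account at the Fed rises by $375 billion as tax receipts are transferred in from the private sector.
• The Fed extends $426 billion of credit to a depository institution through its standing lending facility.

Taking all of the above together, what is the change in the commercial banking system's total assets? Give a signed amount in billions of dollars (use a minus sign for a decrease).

OMO purchase (from banks) $202 billion: just an asset swap on bank balance sheets → 0.
Government account inflow $375 billion: bank balance sheets shrink → −$375B.
Discount-window loan $426 billion: bank balance sheets expand → +$426B.
Net: 0 − 375 + 426 = +$51 billion.

+$51 billion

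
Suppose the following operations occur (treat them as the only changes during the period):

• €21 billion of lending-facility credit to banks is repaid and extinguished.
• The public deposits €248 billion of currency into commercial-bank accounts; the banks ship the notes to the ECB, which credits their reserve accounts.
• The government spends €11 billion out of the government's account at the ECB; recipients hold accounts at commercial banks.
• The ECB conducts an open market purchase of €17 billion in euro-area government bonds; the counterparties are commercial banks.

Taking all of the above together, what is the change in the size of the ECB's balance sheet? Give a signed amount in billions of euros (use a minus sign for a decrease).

Discount-window repayment €21 billion: an ECB asset is shed → −€21B.
Currency deposit €248 billion: only the composition of liabilities changes → 0.
Government spending €11 billion: only the composition of liabilities changes → 0.
OMO purchase (from banks) €17 billion: an ECB asset is acquired → +€17B.
Net: −21 + 0 + 0 + 17 = -€4 billion.

-€4 billion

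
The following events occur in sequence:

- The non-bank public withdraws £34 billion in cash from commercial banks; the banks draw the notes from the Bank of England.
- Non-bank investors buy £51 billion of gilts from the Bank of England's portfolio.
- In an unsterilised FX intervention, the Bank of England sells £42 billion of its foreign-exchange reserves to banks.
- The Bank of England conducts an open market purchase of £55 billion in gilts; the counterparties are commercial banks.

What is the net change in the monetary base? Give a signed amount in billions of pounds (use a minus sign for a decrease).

Currency withdrawal £34 billion: just a shift between currency and reserves — both are base money → 0.
Asset sale (to non-banks) £51 billion: Bank of England balance sheet contracts → −£51B.
FX sale £42 billion: Bank of England balance sheet contracts → −£42B.
OMO purchase (from banks) £55 billion: Bank of England balance sheet expands → +£55B.
Net: 0 − 51 − 42 + 55 = -£38 billion.

-£38 billion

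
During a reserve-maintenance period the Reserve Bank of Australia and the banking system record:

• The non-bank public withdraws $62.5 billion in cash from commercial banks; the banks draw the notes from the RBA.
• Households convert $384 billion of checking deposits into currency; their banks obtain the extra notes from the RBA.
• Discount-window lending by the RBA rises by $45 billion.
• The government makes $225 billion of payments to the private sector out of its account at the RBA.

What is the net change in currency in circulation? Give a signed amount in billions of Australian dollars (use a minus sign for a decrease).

RBA balance sheet:
  Assets:      Loans to banks +$45B
  Liabilities: Bank reserves −$176.5B, Currency in circulation +$446.5B, Government deposits −$225B
So the change in currency in circulation is +$446.5 billion.

+$446.5 billion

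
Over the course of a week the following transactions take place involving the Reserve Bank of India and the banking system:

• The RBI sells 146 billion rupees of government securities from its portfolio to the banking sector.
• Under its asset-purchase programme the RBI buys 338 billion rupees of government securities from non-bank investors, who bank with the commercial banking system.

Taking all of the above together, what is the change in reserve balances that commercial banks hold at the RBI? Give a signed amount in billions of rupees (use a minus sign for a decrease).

+192 billion

OMO sale (to banks) 146 billion rupees: the buying banks pay out of their reserve balances → −146B.
Asset purchase (from non-banks) 338 billion rupees: the RBI pays by crediting reserve accounts → +338B.
Net: −146 + 338 = +192 billion.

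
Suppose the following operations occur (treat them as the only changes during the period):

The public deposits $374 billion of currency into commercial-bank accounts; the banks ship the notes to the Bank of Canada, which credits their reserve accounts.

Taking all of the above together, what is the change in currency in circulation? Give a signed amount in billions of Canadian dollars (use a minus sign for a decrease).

-$374 billion

Currency deposit $374 billion: notes return to the central bank → −$374B.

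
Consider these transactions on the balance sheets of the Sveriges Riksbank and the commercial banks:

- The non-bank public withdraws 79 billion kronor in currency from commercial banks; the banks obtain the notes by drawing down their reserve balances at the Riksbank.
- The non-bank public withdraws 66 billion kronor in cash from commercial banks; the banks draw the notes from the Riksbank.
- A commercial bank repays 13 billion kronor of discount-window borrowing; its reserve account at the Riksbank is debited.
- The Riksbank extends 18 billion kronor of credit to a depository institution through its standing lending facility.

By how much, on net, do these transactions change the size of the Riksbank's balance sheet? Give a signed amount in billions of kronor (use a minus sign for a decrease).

+5 billion

Riksbank balance sheet:
  Assets:      Loans to banks +5B
  Liabilities: Bank reserves −140B, Currency in circulation +145B
Change in total Riksbank assets = +5 billion.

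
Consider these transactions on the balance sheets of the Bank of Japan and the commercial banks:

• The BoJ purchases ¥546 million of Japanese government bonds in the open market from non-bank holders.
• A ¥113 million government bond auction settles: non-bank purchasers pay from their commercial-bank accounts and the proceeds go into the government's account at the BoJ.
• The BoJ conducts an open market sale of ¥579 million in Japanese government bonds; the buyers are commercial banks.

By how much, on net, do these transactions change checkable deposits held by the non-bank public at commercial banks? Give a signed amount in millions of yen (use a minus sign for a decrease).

+¥433 million

BoJ balance sheet:
  Assets:      Securities −¥33M
  Liabilities: Bank reserves −¥146M, Government deposits +¥113M
Commercial banking system:
  Assets:      Reserves at CB −¥146M, Securities +¥579M
  Liabilities: Checkable deposits +¥433M
So the change in checkable deposits held by the non-bank public at commercial banks is +¥433 million.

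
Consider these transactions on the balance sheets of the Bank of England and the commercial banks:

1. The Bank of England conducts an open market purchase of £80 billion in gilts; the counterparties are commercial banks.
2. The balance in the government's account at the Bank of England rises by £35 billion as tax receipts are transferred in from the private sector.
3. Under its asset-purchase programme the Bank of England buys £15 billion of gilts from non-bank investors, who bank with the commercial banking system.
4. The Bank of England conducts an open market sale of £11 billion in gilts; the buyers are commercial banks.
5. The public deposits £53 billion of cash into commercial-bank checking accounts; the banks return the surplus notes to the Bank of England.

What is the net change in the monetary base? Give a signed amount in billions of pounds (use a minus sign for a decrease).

+£49 billion

OMO purchase (from banks) £80 billion: Bank of England balance sheet expands → +£80B.
Government account inflow £35 billion: reserves shift to a non-base liability → −£35B.
Asset purchase (from non-banks) £15 billion: Bank of England balance sheet expands → +£15B.
OMO sale (to banks) £11 billion: Bank of England balance sheet contracts → −£11B.
Currency deposit £53 billion: just a shift between currency and reserves — both are base money → 0.
Net: 80 − 35 + 15 − 11 + 0 = +£49 billion.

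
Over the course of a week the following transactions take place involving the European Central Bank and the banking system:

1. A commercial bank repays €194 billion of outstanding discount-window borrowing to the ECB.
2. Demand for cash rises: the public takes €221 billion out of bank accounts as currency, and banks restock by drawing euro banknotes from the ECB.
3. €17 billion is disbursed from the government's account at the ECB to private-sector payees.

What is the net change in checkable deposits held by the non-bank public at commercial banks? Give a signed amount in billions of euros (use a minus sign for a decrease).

Discount-window repayment €194 billion: the counterparty is a bank, so public deposits are unchanged → 0.
Currency withdrawal €221 billion: non-bank counterparties' bank balances fall → −€221B.
Government spending €17 billion: non-bank counterparties' bank balances rise → +€17B.
Net: 0 − 221 + 17 = -€204 billion.

-€204 billion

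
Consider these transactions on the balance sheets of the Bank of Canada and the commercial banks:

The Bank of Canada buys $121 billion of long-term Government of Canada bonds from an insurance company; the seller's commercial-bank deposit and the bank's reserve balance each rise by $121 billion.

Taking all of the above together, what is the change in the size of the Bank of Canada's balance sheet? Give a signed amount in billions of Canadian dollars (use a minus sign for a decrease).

Bank of Canada balance sheet:
  Assets:      Securities +$121B
  Liabilities: Bank reserves +$121B
Change in total Bank of Canada assets = +$121 billion.

+$121 billion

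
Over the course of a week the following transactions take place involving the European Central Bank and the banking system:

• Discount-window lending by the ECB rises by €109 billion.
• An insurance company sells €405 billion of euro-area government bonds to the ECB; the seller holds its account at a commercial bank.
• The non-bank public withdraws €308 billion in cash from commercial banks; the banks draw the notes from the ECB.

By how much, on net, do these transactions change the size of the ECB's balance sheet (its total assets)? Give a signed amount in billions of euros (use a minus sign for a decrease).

+€514 billion

Discount-window loan €109 billion: an ECB asset is acquired → +€109B.
Asset purchase (from non-banks) €405 billion: an ECB asset is acquired → +€405B.
Currency withdrawal €308 billion: only the composition of liabilities changes → 0.
Net: 109 + 405 + 0 = +€514 billion.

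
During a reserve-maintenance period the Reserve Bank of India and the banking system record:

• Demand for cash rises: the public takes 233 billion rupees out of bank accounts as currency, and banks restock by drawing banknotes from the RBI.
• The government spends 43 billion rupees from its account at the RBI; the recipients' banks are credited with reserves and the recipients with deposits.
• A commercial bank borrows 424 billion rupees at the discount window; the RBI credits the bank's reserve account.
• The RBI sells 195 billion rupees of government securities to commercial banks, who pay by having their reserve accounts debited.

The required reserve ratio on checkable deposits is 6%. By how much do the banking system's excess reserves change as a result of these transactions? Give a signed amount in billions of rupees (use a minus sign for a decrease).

Currency withdrawal 233 billion rupees: reserves −233B, deposits −233B.
Government spending 43 billion rupees: reserves +43B, deposits +43B.
Discount-window loan 424 billion rupees: reserves +424B, deposits 0.
OMO sale (to banks) 195 billion rupees: reserves −195B, deposits 0.
Totals: Δreserves = +39B, Δdeposits = −190B.
Δrequired reserves = 6% × −190B = −11.4B.
Δexcess reserves = Δreserves − Δrequired = +39B − (−11.4B) = +50.4 billion.

+50.4 billion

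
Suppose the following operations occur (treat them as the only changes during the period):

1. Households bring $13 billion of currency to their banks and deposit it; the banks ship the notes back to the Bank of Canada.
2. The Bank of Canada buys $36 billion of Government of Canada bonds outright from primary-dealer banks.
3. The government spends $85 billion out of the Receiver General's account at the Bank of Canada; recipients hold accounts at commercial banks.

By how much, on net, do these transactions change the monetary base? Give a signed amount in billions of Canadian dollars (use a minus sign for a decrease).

+$121 billion

Currency deposit $13 billion: just a shift between currency and reserves — both are base money → 0.
OMO purchase (from banks) $36 billion: Bank of Canada balance sheet expands → +$36B.
Government spending $85 billion: a non-base liability converts back to reserves → +$85B.
Net: 0 + 36 + 85 = +$121 billion.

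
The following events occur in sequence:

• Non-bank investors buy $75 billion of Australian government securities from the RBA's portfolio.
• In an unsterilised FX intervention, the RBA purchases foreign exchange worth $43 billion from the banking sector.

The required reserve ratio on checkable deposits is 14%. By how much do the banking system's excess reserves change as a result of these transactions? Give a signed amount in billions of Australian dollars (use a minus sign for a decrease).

-$21.5 billion

Asset sale (to non-banks) $75 billion: reserves −$75B, deposits −$75B.
FX purchase $43 billion: reserves +$43B, deposits 0.
Totals: Δreserves = −$32B, Δdeposits = −$75B.
Δrequired reserves = 14% × −$75B = −$10.5B.
Δexcess reserves = Δreserves − Δrequired = −$32B − (−$10.5B) = -$21.5 billion.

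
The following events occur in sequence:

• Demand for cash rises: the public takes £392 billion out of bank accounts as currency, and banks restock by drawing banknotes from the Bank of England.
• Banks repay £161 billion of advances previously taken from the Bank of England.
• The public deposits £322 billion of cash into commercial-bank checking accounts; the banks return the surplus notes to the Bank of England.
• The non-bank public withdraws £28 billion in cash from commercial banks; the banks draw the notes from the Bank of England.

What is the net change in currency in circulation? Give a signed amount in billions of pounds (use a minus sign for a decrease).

Currency withdrawal £392 billion: notes leave the central bank → +£392B.
Discount-window repayment £161 billion: no currency enters or leaves circulation → 0.
Currency deposit £322 billion: notes return to the central bank → −£322B.
Currency withdrawal £28 billion: notes leave the central bank → +£28B.
Net: 392 + 0 − 322 + 28 = +£98 billion.

+£98 billion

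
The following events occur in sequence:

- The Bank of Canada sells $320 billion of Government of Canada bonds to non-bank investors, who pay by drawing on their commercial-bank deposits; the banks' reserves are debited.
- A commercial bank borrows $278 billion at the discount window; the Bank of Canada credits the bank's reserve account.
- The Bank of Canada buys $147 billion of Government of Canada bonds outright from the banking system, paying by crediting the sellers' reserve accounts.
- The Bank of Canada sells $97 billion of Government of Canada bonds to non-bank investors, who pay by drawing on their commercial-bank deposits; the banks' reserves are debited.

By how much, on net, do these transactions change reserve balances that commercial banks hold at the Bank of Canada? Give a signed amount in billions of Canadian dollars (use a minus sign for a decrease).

+$8 billion

Bank of Canada balance sheet:
  Assets:      Securities −$270B, Loans to banks +$278B
  Liabilities: Bank reserves +$8B
So the change in reserve balances that commercial banks hold at the Bank of Canada is +$8 billion.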